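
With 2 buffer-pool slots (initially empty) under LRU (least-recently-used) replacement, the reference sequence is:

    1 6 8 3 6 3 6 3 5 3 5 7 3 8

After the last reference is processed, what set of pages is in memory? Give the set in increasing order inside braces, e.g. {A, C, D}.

1 → fault, frames (1)
6 → fault, frames (1 6)
8 → fault, evict 1, frames (6 8)
3 → fault, evict 6, frames (8 3)
6 → fault, evict 8, frames (3 6)
3 → hit
6 → hit
3 → hit
5 → fault, evict 6, frames (3 5)
3 → hit
5 → hit
7 → fault, evict 3, frames (5 7)
3 → fault, evict 5, frames (7 3)
8 → fault, evict 7, frames (3 8)

{3, 8}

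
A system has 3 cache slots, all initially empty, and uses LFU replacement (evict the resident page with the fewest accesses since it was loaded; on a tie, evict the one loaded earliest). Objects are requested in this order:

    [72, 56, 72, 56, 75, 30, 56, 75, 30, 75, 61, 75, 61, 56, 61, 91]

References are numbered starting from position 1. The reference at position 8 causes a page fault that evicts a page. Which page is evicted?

30

pos 1: 72 -> fault, frames (72)
pos 2: 56 -> fault, frames (72 56)
pos 3: 72 -> hit
pos 4: 56 -> hit
pos 5: 75 -> fault, frames (72 56 75)
pos 6: 30 -> fault, evict 75, frames (72 56 30)
pos 7: 56 -> hit
pos 8: 75 -> fault, evict 30, frames (72 56 75)
At position 8, page 30 is evicted.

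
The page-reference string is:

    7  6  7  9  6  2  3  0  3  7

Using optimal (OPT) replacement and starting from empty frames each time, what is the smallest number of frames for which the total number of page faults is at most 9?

2

f=1: 10 faults
f=2: 7 faults
f=3: 6 faults
f=4: 6 faults
f=5: 6 faults
f=6: 6 faults
Smallest f with faults ≤ 9 is 2.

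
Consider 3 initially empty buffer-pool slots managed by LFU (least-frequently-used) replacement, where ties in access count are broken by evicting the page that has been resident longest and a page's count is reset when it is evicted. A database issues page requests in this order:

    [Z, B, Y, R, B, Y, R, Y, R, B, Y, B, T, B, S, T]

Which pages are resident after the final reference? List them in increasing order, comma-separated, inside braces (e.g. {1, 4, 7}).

Z: miss, frames [Z]
B: miss, frames [Z, B]
Y: miss, frames [Z, B, Y]
R: miss, evict Z, frames [B, Y, R]
B: hit
Y: hit
R: hit
Y: hit
R: hit
B: hit
Y: hit
B: hit
T: miss, evict R, frames [B, Y, T]
B: hit
S: miss, evict T, frames [B, Y, S]
T: miss, evict S, frames [B, Y, T]

{B, T, Y}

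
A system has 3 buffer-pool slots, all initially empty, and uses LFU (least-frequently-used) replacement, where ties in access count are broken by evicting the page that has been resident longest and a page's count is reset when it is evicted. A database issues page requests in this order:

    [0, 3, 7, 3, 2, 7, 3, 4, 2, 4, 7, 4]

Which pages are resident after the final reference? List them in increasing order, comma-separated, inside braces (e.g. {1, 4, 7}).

{3, 4, 7}

0: fault, frames {0}
3: fault, frames {0,3}
7: fault, frames {0,3,7}
3: hit
2: fault, evict 0, frames {3,7,2}
7: hit
3: hit
4: fault, evict 2, frames {3,7,4}
2: fault, evict 4, frames {3,7,2}
4: fault, evict 2, frames {3,7,4}
7: hit
4: hit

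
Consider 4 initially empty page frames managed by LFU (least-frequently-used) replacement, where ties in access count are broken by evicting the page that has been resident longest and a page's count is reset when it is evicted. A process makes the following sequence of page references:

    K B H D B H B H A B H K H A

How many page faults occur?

K → miss, frames [K]
B → miss, frames [K, B]
H → miss, frames [K, B, H]
D → miss, frames [K, B, H, D]
B → hit
H → hit
B → hit
H → hit
A → miss, evict K, frames [B, H, D, A]
B → hit
H → hit
K → miss, evict D, frames [B, H, A, K]
H → hit
A → hit
Page faults: 6.

6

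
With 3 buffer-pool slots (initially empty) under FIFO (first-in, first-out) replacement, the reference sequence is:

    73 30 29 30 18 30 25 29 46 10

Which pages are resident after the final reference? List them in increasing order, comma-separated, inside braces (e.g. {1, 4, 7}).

{10, 25, 46}

73 -> fault, frames [73]
30 -> fault, frames [73, 30]
29 -> fault, frames [73, 30, 29]
30 -> hit
18 -> fault, evict 73, frames [30, 29, 18]
30 -> hit
25 -> fault, evict 30, frames [29, 18, 25]
29 -> hit
46 -> fault, evict 29, frames [18, 25, 46]
10 -> fault, evict 18, frames [25, 46, 10]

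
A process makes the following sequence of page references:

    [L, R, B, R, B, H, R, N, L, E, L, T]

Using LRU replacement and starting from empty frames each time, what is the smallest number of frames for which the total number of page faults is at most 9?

2

f=1: 12 faults
f=2: 9 faults
f=3: 8 faults
f=4: 8 faults
f=5: 7 faults
f=6: 7 faults
f=7: 7 faults
Smallest f with faults ≤ 9 is 2.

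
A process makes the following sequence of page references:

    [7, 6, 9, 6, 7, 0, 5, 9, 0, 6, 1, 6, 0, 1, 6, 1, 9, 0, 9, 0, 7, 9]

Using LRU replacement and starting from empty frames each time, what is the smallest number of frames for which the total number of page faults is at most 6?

6

f=1: 22 faults
f=2: 17 faults
f=3: 11 faults
f=4: 9 faults
f=5: 7 faults
f=6: 6 faults
Smallest f with faults ≤ 6 is 6.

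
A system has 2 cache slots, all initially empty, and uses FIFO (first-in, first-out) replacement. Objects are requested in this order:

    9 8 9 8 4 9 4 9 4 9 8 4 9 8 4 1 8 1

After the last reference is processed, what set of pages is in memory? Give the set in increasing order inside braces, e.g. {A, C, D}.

{1, 8}

9: miss, frames (9)
8: miss, frames (9 8)
9: hit
8: hit
4: miss, evict 9, frames (8 4)
9: miss, evict 8, frames (4 9)
4: hit
9: hit
4: hit
9: hit
8: miss, evict 4, frames (9 8)
4: miss, evict 9, frames (8 4)
9: miss, evict 8, frames (4 9)
8: miss, evict 4, frames (9 8)
4: miss, evict 9, frames (8 4)
1: miss, evict 8, frames (4 1)
8: miss, evict 4, frames (1 8)
1: hit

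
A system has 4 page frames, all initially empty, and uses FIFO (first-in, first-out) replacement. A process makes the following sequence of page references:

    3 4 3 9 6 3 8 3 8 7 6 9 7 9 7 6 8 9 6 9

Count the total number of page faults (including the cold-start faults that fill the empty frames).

3: fault, frames (3)
4: fault, frames (3 4)
3: hit
9: fault, frames (3 4 9)
6: fault, frames (3 4 9 6)
3: hit
8: fault, evict 3, frames (4 9 6 8)
3: fault, evict 4, frames (9 6 8 3)
8: hit
7: fault, evict 9, frames (6 8 3 7)
6: hit
9: fault, evict 6, frames (8 3 7 9)
7: hit
9: hit
7: hit
6: fault, evict 8, frames (3 7 9 6)
8: fault, evict 3, frames (7 9 6 8)
9: hit
6: hit
9: hit
Page faults: 10.

10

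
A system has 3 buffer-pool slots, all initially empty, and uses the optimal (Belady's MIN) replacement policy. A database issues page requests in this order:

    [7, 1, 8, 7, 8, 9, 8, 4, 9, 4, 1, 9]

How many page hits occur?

7 → miss, frames [7]
1 → miss, frames [7, 1]
8 → miss, frames [7, 1, 8]
7 → hit
8 → hit
9 → miss, evict 7, frames [1, 8, 9]
8 → hit
4 → miss, evict 8, frames [1, 9, 4]
9 → hit
4 → hit
1 → hit
9 → hit
Hits: 7.

7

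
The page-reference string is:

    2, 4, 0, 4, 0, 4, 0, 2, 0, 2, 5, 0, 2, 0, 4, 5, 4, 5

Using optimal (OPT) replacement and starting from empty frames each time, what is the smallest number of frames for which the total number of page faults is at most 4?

4

f=1: 18 faults
f=2: 8 faults
f=3: 5 faults
f=4: 4 faults
Smallest f with faults ≤ 4 is 4.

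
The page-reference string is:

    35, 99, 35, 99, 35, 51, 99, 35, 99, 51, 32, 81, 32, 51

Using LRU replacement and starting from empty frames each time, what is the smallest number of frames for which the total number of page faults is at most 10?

f=1: 14 faults
f=2: 9 faults
f=3: 5 faults
f=4: 5 faults
f=5: 5 faults
Smallest f with faults ≤ 10 is 2.

2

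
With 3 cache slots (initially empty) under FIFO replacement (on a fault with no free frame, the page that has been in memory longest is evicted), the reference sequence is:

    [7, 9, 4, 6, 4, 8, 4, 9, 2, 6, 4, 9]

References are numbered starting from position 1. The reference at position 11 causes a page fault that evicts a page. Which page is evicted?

pos 1: 7 → miss, frames (7)
pos 2: 9 → miss, frames (7 9)
pos 3: 4 → miss, frames (7 9 4)
pos 4: 6 → miss, evict 7, frames (9 4 6)
pos 5: 4 → hit
pos 6: 8 → miss, evict 9, frames (4 6 8)
pos 7: 4 → hit
pos 8: 9 → miss, evict 4, frames (6 8 9)
pos 9: 2 → miss, evict 6, frames (8 9 2)
pos 10: 6 → miss, evict 8, frames (9 2 6)
pos 11: 4 → miss, evict 9, frames (2 6 4)
At position 11, page 9 is evicted.

9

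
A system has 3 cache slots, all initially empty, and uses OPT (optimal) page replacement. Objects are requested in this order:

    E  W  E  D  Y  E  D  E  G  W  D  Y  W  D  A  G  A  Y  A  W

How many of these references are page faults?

9

E: miss, frames [E]
W: miss, frames [E, W]
E: hit
D: miss, frames [E, W, D]
Y: miss, evict W, frames [E, D, Y]
E: hit
D: hit
E: hit
G: miss, evict E, frames [D, Y, G]
W: miss, evict G, frames [D, Y, W]
D: hit
Y: hit
W: hit
D: hit
A: miss, evict D, frames [Y, W, A]
G: miss, evict W, frames [Y, A, G]
A: hit
Y: hit
A: hit
W: miss, evict G, frames [Y, A, W]
Page faults: 9.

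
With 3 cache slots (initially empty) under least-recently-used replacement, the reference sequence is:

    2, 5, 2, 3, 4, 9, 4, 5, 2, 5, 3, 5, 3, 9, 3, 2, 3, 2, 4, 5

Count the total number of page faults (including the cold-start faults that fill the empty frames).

2: fault, frames {2}
5: fault, frames {2,5}
2: hit
3: fault, frames {5,2,3}
4: fault, evict 5, frames {2,3,4}
9: fault, evict 2, frames {3,4,9}
4: hit
5: fault, evict 3, frames {9,4,5}
2: fault, evict 9, frames {4,5,2}
5: hit
3: fault, evict 4, frames {2,5,3}
5: hit
3: hit
9: fault, evict 2, frames {5,3,9}
3: hit
2: fault, evict 5, frames {9,3,2}
3: hit
2: hit
4: fault, evict 9, frames {3,2,4}
5: fault, evict 3, frames {2,4,5}
Page faults: 12.

12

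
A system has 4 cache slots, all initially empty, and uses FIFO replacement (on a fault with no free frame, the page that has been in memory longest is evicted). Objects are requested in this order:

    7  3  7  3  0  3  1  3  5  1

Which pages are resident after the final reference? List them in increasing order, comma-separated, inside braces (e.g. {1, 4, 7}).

7 -> miss, frames (7)
3 -> miss, frames (7 3)
7 -> hit
3 -> hit
0 -> miss, frames (7 3 0)
3 -> hit
1 -> miss, frames (7 3 0 1)
3 -> hit
5 -> miss, evict 7, frames (3 0 1 5)
1 -> hit

{0, 1, 3, 5}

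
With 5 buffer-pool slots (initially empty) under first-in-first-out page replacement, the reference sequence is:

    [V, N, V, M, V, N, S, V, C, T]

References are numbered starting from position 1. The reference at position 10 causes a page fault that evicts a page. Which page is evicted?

pos 1: V: fault, frames (V)
pos 2: N: fault, frames (V N)
pos 3: V: hit
pos 4: M: fault, frames (V N M)
pos 5: V: hit
pos 6: N: hit
pos 7: S: fault, frames (V N M S)
pos 8: V: hit
pos 9: C: fault, frames (V N M S C)
pos 10: T: fault, evict V, frames (N M S C T)
At position 10, page V is evicted.

V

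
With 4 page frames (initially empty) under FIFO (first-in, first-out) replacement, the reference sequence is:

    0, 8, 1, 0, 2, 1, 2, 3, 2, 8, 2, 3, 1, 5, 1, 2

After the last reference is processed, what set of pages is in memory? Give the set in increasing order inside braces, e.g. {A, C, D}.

0 → fault, frames [0]
8 → fault, frames [0, 8]
1 → fault, frames [0, 8, 1]
0 → hit
2 → fault, frames [0, 8, 1, 2]
1 → hit
2 → hit
3 → fault, evict 0, frames [8, 1, 2, 3]
2 → hit
8 → hit
2 → hit
3 → hit
1 → hit
5 → fault, evict 8, frames [1, 2, 3, 5]
1 → hit
2 → hit

{1, 2, 3, 5}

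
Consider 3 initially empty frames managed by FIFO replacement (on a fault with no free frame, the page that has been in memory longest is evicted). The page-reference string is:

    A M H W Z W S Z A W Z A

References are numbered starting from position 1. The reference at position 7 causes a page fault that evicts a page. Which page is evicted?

pos 1: A -> miss, frames (A)
pos 2: M -> miss, frames (A M)
pos 3: H -> miss, frames (A M H)
pos 4: W -> miss, evict A, frames (M H W)
pos 5: Z -> miss, evict M, frames (H W Z)
pos 6: W -> hit
pos 7: S -> miss, evict H, frames (W Z S)
At position 7, page H is evicted.

H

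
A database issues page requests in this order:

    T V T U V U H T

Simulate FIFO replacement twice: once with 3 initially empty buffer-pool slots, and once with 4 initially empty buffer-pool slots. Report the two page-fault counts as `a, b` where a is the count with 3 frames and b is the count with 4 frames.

3 frames: F F . F . . F F → 5 faults.
4 frames: F F . F . . F . → 4 faults.
4 < 5: adding a frame reduced faults, as is typical.

5, 4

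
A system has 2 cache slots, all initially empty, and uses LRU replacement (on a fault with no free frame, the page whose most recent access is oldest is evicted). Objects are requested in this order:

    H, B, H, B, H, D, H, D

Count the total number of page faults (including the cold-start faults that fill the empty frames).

3

H → fault, frames [H]
B → fault, frames [H, B]
H → hit
B → hit
H → hit
D → fault, evict B, frames [H, D]
H → hit
D → hit
Page faults: 3.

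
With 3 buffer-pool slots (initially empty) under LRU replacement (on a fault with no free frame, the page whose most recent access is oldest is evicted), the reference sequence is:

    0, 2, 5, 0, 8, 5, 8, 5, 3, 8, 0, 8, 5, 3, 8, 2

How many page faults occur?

9

0: miss, frames [0]
2: miss, frames [0, 2]
5: miss, frames [0, 2, 5]
0: hit
8: miss, evict 2, frames [5, 0, 8]
5: hit
8: hit
5: hit
3: miss, evict 0, frames [8, 5, 3]
8: hit
0: miss, evict 5, frames [3, 8, 0]
8: hit
5: miss, evict 3, frames [0, 8, 5]
3: miss, evict 0, frames [8, 5, 3]
8: hit
2: miss, evict 5, frames [3, 8, 2]
Page faults: 9.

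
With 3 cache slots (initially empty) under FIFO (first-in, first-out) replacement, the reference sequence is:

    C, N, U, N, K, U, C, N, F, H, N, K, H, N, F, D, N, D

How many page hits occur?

6

C -> fault, frames [C]
N -> fault, frames [C, N]
U -> fault, frames [C, N, U]
N -> hit
K -> fault, evict C, frames [N, U, K]
U -> hit
C -> fault, evict N, frames [U, K, C]
N -> fault, evict U, frames [K, C, N]
F -> fault, evict K, frames [C, N, F]
H -> fault, evict C, frames [N, F, H]
N -> hit
K -> fault, evict N, frames [F, H, K]
H -> hit
N -> fault, evict F, frames [H, K, N]
F -> fault, evict H, frames [K, N, F]
D -> fault, evict K, frames [N, F, D]
N -> hit
D -> hit
Hits: 6.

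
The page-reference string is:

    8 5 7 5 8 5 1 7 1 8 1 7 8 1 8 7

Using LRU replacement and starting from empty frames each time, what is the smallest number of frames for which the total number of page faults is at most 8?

3

f=1: 16 faults
f=2: 11 faults
f=3: 6 faults
f=4: 4 faults
Smallest f with faults ≤ 8 is 3.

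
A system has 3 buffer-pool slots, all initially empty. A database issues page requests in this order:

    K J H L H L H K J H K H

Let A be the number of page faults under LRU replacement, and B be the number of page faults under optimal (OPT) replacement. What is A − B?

Under LRU: F F F F . . . F F . . . → 6 faults.
Under OPT: F F F F . . . . F . . . → 5 faults.
A − B = 6 − 5 = 1.

1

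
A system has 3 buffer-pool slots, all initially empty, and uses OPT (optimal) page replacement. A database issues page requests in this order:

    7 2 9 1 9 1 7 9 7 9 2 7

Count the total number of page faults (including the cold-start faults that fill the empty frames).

7: fault, frames {7}
2: fault, frames {7,2}
9: fault, frames {7,2,9}
1: fault, evict 2, frames {7,9,1}
9: hit
1: hit
7: hit
9: hit
7: hit
9: hit
2: fault, evict 1, frames {7,9,2}
7: hit
Page faults: 5.

5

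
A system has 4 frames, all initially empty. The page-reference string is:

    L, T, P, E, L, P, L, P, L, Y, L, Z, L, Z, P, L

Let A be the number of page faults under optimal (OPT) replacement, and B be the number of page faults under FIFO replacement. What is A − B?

Under OPT: F F F F . . . . . F . F . . . . → 6 faults.
Under FIFO: F F F F . . . . . F F F . . F . → 8 faults.
A − B = 6 − 8 = -2.

-2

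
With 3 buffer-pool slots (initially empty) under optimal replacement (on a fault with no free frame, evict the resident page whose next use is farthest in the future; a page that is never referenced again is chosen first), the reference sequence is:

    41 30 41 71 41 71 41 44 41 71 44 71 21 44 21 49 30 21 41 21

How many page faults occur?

41 -> fault, frames [41]
30 -> fault, frames [41, 30]
41 -> hit
71 -> fault, frames [41, 30, 71]
41 -> hit
71 -> hit
41 -> hit
44 -> fault, evict 30, frames [41, 71, 44]
41 -> hit
71 -> hit
44 -> hit
71 -> hit
21 -> fault, evict 71, frames [41, 44, 21]
44 -> hit
21 -> hit
49 -> fault, evict 44, frames [41, 21, 49]
30 -> fault, evict 49, frames [41, 21, 30]
21 -> hit
41 -> hit
21 -> hit
Page faults: 7.

7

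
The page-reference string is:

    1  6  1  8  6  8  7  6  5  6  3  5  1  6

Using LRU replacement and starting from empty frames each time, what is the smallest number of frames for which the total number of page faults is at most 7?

f=1: 14 faults
f=2: 11 faults
f=3: 8 faults
f=4: 7 faults
f=5: 7 faults
f=6: 6 faults
Smallest f with faults ≤ 7 is 4.

4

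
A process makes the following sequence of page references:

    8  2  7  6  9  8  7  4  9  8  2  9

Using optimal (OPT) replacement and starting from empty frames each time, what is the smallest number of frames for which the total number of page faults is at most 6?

4

f=1: 12 faults
f=2: 9 faults
f=3: 7 faults
f=4: 6 faults
f=5: 6 faults
f=6: 6 faults
Smallest f with faults ≤ 6 is 4.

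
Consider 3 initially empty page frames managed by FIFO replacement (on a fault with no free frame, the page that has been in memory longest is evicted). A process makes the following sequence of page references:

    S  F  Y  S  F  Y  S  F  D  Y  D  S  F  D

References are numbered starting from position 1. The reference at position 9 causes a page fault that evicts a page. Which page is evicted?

pos 1: S → fault, frames (S)
pos 2: F → fault, frames (S F)
pos 3: Y → fault, frames (S F Y)
pos 4: S → hit
pos 5: F → hit
pos 6: Y → hit
pos 7: S → hit
pos 8: F → hit
pos 9: D → fault, evict S, frames (F Y D)
At position 9, page S is evicted.

S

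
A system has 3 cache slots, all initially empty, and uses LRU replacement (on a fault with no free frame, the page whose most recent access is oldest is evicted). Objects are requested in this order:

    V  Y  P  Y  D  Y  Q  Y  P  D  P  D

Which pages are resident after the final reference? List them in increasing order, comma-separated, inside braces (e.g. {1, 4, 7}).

{D, P, Y}

V → fault, frames (V)
Y → fault, frames (V Y)
P → fault, frames (V Y P)
Y → hit
D → fault, evict V, frames (P Y D)
Y → hit
Q → fault, evict P, frames (D Y Q)
Y → hit
P → fault, evict D, frames (Q Y P)
D → fault, evict Q, frames (Y P D)
P → hit
D → hit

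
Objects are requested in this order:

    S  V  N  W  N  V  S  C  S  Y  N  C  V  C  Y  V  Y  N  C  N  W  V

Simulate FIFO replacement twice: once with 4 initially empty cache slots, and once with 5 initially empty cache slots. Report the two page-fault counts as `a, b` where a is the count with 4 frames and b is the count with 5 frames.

11, 6

4 frames: F F F F . . . F F F F . F F . . . . . . F . → 11 faults.
5 frames: F F F F . . . F . F . . . . . . . . . . . . → 6 faults.
6 < 11: adding a frame reduced faults, as is typical.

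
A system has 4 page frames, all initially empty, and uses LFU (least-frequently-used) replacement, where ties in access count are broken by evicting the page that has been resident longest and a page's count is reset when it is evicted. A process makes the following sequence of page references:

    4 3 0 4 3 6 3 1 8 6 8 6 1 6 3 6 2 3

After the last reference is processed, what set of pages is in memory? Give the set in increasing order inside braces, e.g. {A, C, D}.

{2, 3, 6, 8}

4 -> fault, frames {4}
3 -> fault, frames {4,3}
0 -> fault, frames {4,3,0}
4 -> hit
3 -> hit
6 -> fault, frames {4,3,0,6}
3 -> hit
1 -> fault, evict 0, frames {4,3,6,1}
8 -> fault, evict 6, frames {4,3,1,8}
6 -> fault, evict 1, frames {4,3,8,6}
8 -> hit
6 -> hit
1 -> fault, evict 4, frames {3,8,6,1}
6 -> hit
3 -> hit
6 -> hit
2 -> fault, evict 1, frames {3,8,6,2}
3 -> hit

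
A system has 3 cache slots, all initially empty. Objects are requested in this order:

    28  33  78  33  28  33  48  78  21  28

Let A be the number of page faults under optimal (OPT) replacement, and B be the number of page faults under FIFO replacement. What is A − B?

Under OPT: F F F . . . F . F . → 5 faults.
Under FIFO: F F F . . . F . F F → 6 faults.
A − B = 5 − 6 = -1.

-1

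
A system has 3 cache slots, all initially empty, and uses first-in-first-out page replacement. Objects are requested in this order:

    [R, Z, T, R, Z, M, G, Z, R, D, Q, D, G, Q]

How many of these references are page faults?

10

R -> miss, frames (R)
Z -> miss, frames (R Z)
T -> miss, frames (R Z T)
R -> hit
Z -> hit
M -> miss, evict R, frames (Z T M)
G -> miss, evict Z, frames (T M G)
Z -> miss, evict T, frames (M G Z)
R -> miss, evict M, frames (G Z R)
D -> miss, evict G, frames (Z R D)
Q -> miss, evict Z, frames (R D Q)
D -> hit
G -> miss, evict R, frames (D Q G)
Q -> hit
Page faults: 10.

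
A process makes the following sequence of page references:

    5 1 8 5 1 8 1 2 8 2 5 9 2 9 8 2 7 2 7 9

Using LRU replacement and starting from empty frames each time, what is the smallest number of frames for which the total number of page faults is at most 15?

2

f=1: 20 faults
f=2: 15 faults
f=3: 9 faults
f=4: 6 faults
f=5: 6 faults
f=6: 6 faults
Smallest f with faults ≤ 15 is 2.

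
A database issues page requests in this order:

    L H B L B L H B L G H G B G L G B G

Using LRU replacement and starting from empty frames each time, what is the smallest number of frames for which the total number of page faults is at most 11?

3

f=1: 18 faults
f=2: 12 faults
f=3: 7 faults
f=4: 4 faults
Smallest f with faults ≤ 11 is 3.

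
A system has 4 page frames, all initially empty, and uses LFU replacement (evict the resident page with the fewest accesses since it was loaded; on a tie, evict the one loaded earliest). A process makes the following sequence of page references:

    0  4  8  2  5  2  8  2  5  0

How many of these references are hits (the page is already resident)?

4

0 → fault, frames {0}
4 → fault, frames {0,4}
8 → fault, frames {0,4,8}
2 → fault, frames {0,4,8,2}
5 → fault, evict 0, frames {4,8,2,5}
2 → hit
8 → hit
2 → hit
5 → hit
0 → fault, evict 4, frames {8,2,5,0}
Hits: 4.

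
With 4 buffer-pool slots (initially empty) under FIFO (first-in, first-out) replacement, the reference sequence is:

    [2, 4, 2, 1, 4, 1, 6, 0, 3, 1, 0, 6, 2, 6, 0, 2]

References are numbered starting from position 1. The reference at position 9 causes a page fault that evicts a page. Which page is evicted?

4

pos 1: 2: fault, frames (2)
pos 2: 4: fault, frames (2 4)
pos 3: 2: hit
pos 4: 1: fault, frames (2 4 1)
pos 5: 4: hit
pos 6: 1: hit
pos 7: 6: fault, frames (2 4 1 6)
pos 8: 0: fault, evict 2, frames (4 1 6 0)
pos 9: 3: fault, evict 4, frames (1 6 0 3)
At position 9, page 4 is evicted.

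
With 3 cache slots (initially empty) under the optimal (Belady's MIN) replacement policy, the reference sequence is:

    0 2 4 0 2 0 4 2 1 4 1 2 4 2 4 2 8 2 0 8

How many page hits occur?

14

0 -> miss, frames (0)
2 -> miss, frames (0 2)
4 -> miss, frames (0 2 4)
0 -> hit
2 -> hit
0 -> hit
4 -> hit
2 -> hit
1 -> miss, evict 0, frames (2 4 1)
4 -> hit
1 -> hit
2 -> hit
4 -> hit
2 -> hit
4 -> hit
2 -> hit
8 -> miss, evict 1, frames (2 4 8)
2 -> hit
0 -> miss, evict 4, frames (2 8 0)
8 -> hit
Hits: 14.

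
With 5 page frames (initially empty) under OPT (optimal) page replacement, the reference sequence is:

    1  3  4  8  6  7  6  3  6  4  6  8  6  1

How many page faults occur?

7

1: miss, frames [1]
3: miss, frames [1, 3]
4: miss, frames [1, 3, 4]
8: miss, frames [1, 3, 4, 8]
6: miss, frames [1, 3, 4, 8, 6]
7: miss, evict 1, frames [3, 4, 8, 6, 7]
6: hit
3: hit
6: hit
4: hit
6: hit
8: hit
6: hit
1: miss, evict 7, frames [3, 4, 8, 6, 1]
Page faults: 7.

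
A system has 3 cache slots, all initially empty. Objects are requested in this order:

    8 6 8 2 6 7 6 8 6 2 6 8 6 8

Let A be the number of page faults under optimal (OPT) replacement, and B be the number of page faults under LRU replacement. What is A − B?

Under OPT: F F . F . F . . . F . . . . → 5 faults.
Under LRU: F F . F . F . F . F . . . . → 6 faults.
A − B = 5 − 6 = -1.

-1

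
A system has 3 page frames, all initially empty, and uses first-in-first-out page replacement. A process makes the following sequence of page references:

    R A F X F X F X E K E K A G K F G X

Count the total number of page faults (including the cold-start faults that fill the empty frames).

R → miss, frames (R)
A → miss, frames (R A)
F → miss, frames (R A F)
X → miss, evict R, frames (A F X)
F → hit
X → hit
F → hit
X → hit
E → miss, evict A, frames (F X E)
K → miss, evict F, frames (X E K)
E → hit
K → hit
A → miss, evict X, frames (E K A)
G → miss, evict E, frames (K A G)
K → hit
F → miss, evict K, frames (A G F)
G → hit
X → miss, evict A, frames (G F X)
Page faults: 10.

10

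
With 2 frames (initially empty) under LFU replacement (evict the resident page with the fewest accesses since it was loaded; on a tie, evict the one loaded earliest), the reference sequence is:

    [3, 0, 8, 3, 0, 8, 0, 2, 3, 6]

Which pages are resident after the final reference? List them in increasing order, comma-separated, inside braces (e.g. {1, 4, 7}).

{0, 6}

3 → fault, frames [3]
0 → fault, frames [3, 0]
8 → fault, evict 3, frames [0, 8]
3 → fault, evict 0, frames [8, 3]
0 → fault, evict 8, frames [3, 0]
8 → fault, evict 3, frames [0, 8]
0 → hit
2 → fault, evict 8, frames [0, 2]
3 → fault, evict 2, frames [0, 3]
6 → fault, evict 3, frames [0, 6]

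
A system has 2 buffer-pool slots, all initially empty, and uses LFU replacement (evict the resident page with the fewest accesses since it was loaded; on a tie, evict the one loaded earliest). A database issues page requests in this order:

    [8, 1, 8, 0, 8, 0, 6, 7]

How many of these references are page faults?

5

8: fault, frames [8]
1: fault, frames [8, 1]
8: hit
0: fault, evict 1, frames [8, 0]
8: hit
0: hit
6: fault, evict 0, frames [8, 6]
7: fault, evict 6, frames [8, 7]
Page faults: 5.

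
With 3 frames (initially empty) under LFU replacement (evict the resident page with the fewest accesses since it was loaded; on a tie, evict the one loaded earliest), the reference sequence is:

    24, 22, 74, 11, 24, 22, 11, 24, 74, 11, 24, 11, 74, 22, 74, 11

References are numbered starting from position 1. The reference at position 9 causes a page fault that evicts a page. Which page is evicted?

pos 1: 24: fault, frames (24)
pos 2: 22: fault, frames (24 22)
pos 3: 74: fault, frames (24 22 74)
pos 4: 11: fault, evict 24, frames (22 74 11)
pos 5: 24: fault, evict 22, frames (74 11 24)
pos 6: 22: fault, evict 74, frames (11 24 22)
pos 7: 11: hit
pos 8: 24: hit
pos 9: 74: fault, evict 22, frames (11 24 74)
At position 9, page 22 is evicted.

22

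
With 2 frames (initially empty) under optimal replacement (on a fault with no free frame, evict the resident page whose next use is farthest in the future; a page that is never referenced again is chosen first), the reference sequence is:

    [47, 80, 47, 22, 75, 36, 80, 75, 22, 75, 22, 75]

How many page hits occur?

47: miss, frames [47]
80: miss, frames [47, 80]
47: hit
22: miss, evict 47, frames [80, 22]
75: miss, evict 22, frames [80, 75]
36: miss, evict 75, frames [80, 36]
80: hit
75: miss, evict 36, frames [80, 75]
22: miss, evict 80, frames [75, 22]
75: hit
22: hit
75: hit
Hits: 5.

5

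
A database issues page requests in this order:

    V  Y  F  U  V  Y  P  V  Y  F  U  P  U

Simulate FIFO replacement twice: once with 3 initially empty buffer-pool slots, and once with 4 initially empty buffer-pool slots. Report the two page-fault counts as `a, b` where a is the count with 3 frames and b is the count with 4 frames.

9, 10

3 frames: F F F F F F F . . F F . . → 9 faults.
4 frames: F F F F . . F F F F F F . → 10 faults.
10 > 9: adding a frame increased faults — Belady's anomaly.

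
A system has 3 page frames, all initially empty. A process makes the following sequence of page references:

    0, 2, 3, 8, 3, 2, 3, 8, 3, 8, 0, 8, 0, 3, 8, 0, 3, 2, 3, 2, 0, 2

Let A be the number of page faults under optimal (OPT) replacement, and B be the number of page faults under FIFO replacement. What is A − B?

-1

Under OPT: F F F F . . . . . . F . . . . . . F . . . . → 6 faults.
Under FIFO: F F F F . . . . . . F . . . . . . F F . . . → 7 faults.
A − B = 6 − 7 = -1.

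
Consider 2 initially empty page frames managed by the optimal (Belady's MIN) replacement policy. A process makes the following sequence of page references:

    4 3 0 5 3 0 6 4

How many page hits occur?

1

4: miss, frames {4}
3: miss, frames {4,3}
0: miss, evict 4, frames {3,0}
5: miss, evict 0, frames {3,5}
3: hit
0: miss, evict 5, frames {3,0}
6: miss, evict 0, frames {3,6}
4: miss, evict 6, frames {3,4}
Hits: 1.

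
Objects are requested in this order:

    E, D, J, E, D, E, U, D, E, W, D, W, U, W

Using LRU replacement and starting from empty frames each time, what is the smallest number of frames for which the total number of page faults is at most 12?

2

f=1: 14 faults
f=2: 11 faults
f=3: 6 faults
f=4: 5 faults
f=5: 5 faults
Smallest f with faults ≤ 12 is 2.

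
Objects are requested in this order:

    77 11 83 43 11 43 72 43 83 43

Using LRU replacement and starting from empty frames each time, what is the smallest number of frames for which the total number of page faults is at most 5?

4

f=1: 10 faults
f=2: 7 faults
f=3: 6 faults
f=4: 5 faults
f=5: 5 faults
Smallest f with faults ≤ 5 is 4.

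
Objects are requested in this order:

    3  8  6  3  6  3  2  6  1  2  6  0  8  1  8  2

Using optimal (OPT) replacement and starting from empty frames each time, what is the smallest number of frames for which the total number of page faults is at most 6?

f=1: 16 faults
f=2: 9 faults
f=3: 7 faults
f=4: 6 faults
f=5: 6 faults
f=6: 6 faults
Smallest f with faults ≤ 6 is 4.

4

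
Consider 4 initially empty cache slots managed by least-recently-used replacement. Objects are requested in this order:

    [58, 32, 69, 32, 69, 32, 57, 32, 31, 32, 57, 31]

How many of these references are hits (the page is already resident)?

7

58 → miss, frames [58]
32 → miss, frames [58, 32]
69 → miss, frames [58, 32, 69]
32 → hit
69 → hit
32 → hit
57 → miss, frames [58, 69, 32, 57]
32 → hit
31 → miss, evict 58, frames [69, 57, 32, 31]
32 → hit
57 → hit
31 → hit
Hits: 7.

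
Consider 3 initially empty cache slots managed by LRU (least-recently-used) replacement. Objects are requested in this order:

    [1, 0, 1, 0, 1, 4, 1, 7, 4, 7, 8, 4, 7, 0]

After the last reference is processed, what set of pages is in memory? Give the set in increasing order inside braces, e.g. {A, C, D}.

{0, 4, 7}

1: fault, frames {1}
0: fault, frames {1,0}
1: hit
0: hit
1: hit
4: fault, frames {0,1,4}
1: hit
7: fault, evict 0, frames {4,1,7}
4: hit
7: hit
8: fault, evict 1, frames {4,7,8}
4: hit
7: hit
0: fault, evict 8, frames {4,7,0}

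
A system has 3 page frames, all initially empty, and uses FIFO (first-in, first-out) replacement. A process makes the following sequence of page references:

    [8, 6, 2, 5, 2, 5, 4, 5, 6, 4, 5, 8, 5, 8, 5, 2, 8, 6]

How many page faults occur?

8: fault, frames (8)
6: fault, frames (8 6)
2: fault, frames (8 6 2)
5: fault, evict 8, frames (6 2 5)
2: hit
5: hit
4: fault, evict 6, frames (2 5 4)
5: hit
6: fault, evict 2, frames (5 4 6)
4: hit
5: hit
8: fault, evict 5, frames (4 6 8)
5: fault, evict 4, frames (6 8 5)
8: hit
5: hit
2: fault, evict 6, frames (8 5 2)
8: hit
6: fault, evict 8, frames (5 2 6)
Page faults: 10.

10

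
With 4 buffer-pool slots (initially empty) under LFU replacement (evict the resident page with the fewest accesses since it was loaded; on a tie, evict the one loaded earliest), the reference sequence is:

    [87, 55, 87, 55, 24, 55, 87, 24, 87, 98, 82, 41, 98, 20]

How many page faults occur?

87: fault, frames [87]
55: fault, frames [87, 55]
87: hit
55: hit
24: fault, frames [87, 55, 24]
55: hit
87: hit
24: hit
87: hit
98: fault, frames [87, 55, 24, 98]
82: fault, evict 98, frames [87, 55, 24, 82]
41: fault, evict 82, frames [87, 55, 24, 41]
98: fault, evict 41, frames [87, 55, 24, 98]
20: fault, evict 98, frames [87, 55, 24, 20]
Page faults: 8.

8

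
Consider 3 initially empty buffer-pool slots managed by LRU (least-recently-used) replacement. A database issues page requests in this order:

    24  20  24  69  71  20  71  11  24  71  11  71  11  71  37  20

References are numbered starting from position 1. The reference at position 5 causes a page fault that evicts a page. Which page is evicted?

pos 1: 24 -> fault, frames (24)
pos 2: 20 -> fault, frames (24 20)
pos 3: 24 -> hit
pos 4: 69 -> fault, frames (20 24 69)
pos 5: 71 -> fault, evict 20, frames (24 69 71)
At position 5, page 20 is evicted.

20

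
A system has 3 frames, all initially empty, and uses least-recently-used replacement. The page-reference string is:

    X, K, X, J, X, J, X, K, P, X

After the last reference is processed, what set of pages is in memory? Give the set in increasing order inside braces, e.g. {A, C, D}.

X: miss, frames {X}
K: miss, frames {X,K}
X: hit
J: miss, frames {K,X,J}
X: hit
J: hit
X: hit
K: hit
P: miss, evict J, frames {X,K,P}
X: hit

{K, P, X}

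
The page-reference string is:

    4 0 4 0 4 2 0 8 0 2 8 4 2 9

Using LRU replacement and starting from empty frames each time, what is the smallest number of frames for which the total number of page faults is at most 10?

f=1: 14 faults
f=2: 10 faults
f=3: 6 faults
f=4: 5 faults
f=5: 5 faults
Smallest f with faults ≤ 10 is 2.

2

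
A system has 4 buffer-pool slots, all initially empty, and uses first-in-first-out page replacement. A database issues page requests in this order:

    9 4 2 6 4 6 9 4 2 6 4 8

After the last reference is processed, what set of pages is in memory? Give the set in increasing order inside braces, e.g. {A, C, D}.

9 → miss, frames (9)
4 → miss, frames (9 4)
2 → miss, frames (9 4 2)
6 → miss, frames (9 4 2 6)
4 → hit
6 → hit
9 → hit
4 → hit
2 → hit
6 → hit
4 → hit
8 → miss, evict 9, frames (4 2 6 8)

{2, 4, 6, 8}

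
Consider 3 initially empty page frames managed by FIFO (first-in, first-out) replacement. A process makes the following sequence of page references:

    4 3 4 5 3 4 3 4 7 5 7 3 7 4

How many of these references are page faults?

4 -> fault, frames [4]
3 -> fault, frames [4, 3]
4 -> hit
5 -> fault, frames [4, 3, 5]
3 -> hit
4 -> hit
3 -> hit
4 -> hit
7 -> fault, evict 4, frames [3, 5, 7]
5 -> hit
7 -> hit
3 -> hit
7 -> hit
4 -> fault, evict 3, frames [5, 7, 4]
Page faults: 5.

5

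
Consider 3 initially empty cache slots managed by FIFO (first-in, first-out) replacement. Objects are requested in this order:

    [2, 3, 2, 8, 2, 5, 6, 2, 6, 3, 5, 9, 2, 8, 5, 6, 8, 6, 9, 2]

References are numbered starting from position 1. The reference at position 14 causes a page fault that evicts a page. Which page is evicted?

pos 1: 2: fault, frames {2}
pos 2: 3: fault, frames {2,3}
pos 3: 2: hit
pos 4: 8: fault, frames {2,3,8}
pos 5: 2: hit
pos 6: 5: fault, evict 2, frames {3,8,5}
pos 7: 6: fault, evict 3, frames {8,5,6}
pos 8: 2: fault, evict 8, frames {5,6,2}
pos 9: 6: hit
pos 10: 3: fault, evict 5, frames {6,2,3}
pos 11: 5: fault, evict 6, frames {2,3,5}
pos 12: 9: fault, evict 2, frames {3,5,9}
pos 13: 2: fault, evict 3, frames {5,9,2}
pos 14: 8: fault, evict 5, frames {9,2,8}
At position 14, page 5 is evicted.

5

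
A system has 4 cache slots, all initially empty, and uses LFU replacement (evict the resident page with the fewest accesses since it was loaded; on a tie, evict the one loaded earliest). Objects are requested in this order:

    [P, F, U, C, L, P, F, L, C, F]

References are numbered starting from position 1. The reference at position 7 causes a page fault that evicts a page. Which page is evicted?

U

pos 1: P → miss, frames (P)
pos 2: F → miss, frames (P F)
pos 3: U → miss, frames (P F U)
pos 4: C → miss, frames (P F U C)
pos 5: L → miss, evict P, frames (F U C L)
pos 6: P → miss, evict F, frames (U C L P)
pos 7: F → miss, evict U, frames (C L P F)
At position 7, page U is evicted.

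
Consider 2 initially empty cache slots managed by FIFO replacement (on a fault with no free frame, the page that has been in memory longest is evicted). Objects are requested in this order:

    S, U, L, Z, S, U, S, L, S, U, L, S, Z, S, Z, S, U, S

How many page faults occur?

S -> miss, frames (S)
U -> miss, frames (S U)
L -> miss, evict S, frames (U L)
Z -> miss, evict U, frames (L Z)
S -> miss, evict L, frames (Z S)
U -> miss, evict Z, frames (S U)
S -> hit
L -> miss, evict S, frames (U L)
S -> miss, evict U, frames (L S)
U -> miss, evict L, frames (S U)
L -> miss, evict S, frames (U L)
S -> miss, evict U, frames (L S)
Z -> miss, evict L, frames (S Z)
S -> hit
Z -> hit
S -> hit
U -> miss, evict S, frames (Z U)
S -> miss, evict Z, frames (U S)
Page faults: 14.

14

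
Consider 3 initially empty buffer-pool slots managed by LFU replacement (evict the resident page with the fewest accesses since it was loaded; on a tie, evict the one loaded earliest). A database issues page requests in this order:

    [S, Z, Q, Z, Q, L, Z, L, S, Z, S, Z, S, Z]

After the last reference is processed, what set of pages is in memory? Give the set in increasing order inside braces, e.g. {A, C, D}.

S -> miss, frames [S]
Z -> miss, frames [S, Z]
Q -> miss, frames [S, Z, Q]
Z -> hit
Q -> hit
L -> miss, evict S, frames [Z, Q, L]
Z -> hit
L -> hit
S -> miss, evict Q, frames [Z, L, S]
Z -> hit
S -> hit
Z -> hit
S -> hit
Z -> hit

{L, S, Z}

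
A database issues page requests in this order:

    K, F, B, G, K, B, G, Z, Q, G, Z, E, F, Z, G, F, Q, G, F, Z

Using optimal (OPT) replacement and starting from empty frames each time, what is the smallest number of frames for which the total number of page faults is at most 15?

f=1: 20 faults
f=2: 14 faults
f=3: 10 faults
f=4: 8 faults
f=5: 7 faults
f=6: 7 faults
f=7: 7 faults
Smallest f with faults ≤ 15 is 2.

2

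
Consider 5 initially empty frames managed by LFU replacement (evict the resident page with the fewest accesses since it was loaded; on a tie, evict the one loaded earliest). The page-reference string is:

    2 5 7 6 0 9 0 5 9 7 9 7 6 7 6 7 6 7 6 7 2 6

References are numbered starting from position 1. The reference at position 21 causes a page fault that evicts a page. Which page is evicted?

pos 1: 2: miss, frames {2}
pos 2: 5: miss, frames {2,5}
pos 3: 7: miss, frames {2,5,7}
pos 4: 6: miss, frames {2,5,7,6}
pos 5: 0: miss, frames {2,5,7,6,0}
pos 6: 9: miss, evict 2, frames {5,7,6,0,9}
pos 7: 0: hit
pos 8: 5: hit
pos 9: 9: hit
pos 10: 7: hit
pos 11: 9: hit
pos 12: 7: hit
pos 13: 6: hit
pos 14: 7: hit
pos 15: 6: hit
pos 16: 7: hit
pos 17: 6: hit
pos 18: 7: hit
pos 19: 6: hit
pos 20: 7: hit
pos 21: 2: miss, evict 5, frames {7,6,0,9,2}
At position 21, page 5 is evicted.

5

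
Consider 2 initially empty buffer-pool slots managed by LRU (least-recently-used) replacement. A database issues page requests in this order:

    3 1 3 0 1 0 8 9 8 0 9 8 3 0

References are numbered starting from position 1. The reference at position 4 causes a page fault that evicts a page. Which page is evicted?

1

pos 1: 3: fault, frames (3)
pos 2: 1: fault, frames (3 1)
pos 3: 3: hit
pos 4: 0: fault, evict 1, frames (3 0)
At position 4, page 1 is evicted.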